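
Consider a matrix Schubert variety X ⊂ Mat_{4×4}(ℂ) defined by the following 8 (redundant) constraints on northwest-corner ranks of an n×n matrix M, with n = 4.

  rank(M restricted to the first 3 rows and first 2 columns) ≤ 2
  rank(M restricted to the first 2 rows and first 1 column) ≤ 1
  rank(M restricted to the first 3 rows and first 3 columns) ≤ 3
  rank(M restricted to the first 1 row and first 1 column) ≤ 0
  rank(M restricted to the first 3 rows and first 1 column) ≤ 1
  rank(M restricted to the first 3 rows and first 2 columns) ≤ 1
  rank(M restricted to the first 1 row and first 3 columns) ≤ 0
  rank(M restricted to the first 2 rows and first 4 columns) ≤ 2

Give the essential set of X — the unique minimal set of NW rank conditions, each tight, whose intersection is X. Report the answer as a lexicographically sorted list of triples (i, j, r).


Rank table r_w(4×4) implied by the 8 constraints:

  R[1]: 0 | 0 | 0 | 1
  R[2]: 1 | 1 | 1 | 2
  R[3]: 1 | 1 | 2 | 3
  R[4]: 1 | 2 | 3 | 4

second differences of R give the permutation w = (4, 1, 3, 2).

|D(w)|=4, |Ess(w)|=2:

[(1, 3, 0), (3, 2, 1)]


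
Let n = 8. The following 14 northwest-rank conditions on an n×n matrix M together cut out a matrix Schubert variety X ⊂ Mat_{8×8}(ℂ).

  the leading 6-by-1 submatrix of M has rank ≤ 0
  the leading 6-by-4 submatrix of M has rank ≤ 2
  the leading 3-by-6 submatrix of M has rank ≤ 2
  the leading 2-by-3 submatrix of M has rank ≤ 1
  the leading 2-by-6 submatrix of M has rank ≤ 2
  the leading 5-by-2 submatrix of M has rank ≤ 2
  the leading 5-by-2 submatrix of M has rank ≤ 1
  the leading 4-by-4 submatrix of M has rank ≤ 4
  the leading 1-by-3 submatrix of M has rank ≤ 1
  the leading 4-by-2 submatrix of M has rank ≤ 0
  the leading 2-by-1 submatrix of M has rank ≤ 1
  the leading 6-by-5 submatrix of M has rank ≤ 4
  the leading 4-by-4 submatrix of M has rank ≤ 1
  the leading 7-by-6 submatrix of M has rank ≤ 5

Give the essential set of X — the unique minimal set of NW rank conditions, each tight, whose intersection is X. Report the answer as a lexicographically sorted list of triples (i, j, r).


Propagating the 14 rank bounds to every northwest block:

  R[1]: 0, 0, 1, 1, 1, 1, 1, 1
  R[2]: 0, 0, 1, 1, 2, 2, 2, 2
  R[3]: 0, 0, 1, 1, 2, 2, 3, 3
  R[4]: 0, 0, 1, 1, 2, 3, 4, 4
  R[5]: 0, 1, 2, 2, 3, 4, 5, 5
  R[6]: 0, 1, 2, 2, 3, 4, 5, 6
  R[7]: 1, 2, 3, 3, 4, 5, 6, 7
  R[8]: 1, 2, 3, 4, 5, 6, 7, 8

second differences of R give the permutation w = (3, 5, 7, 6, 2, 8, 1, 4).

|D(w)|=15, |Ess(w)|=5:

[(3, 6, 2), (4, 2, 0), (4, 4, 1), (6, 1, 0), (6, 4, 2)]


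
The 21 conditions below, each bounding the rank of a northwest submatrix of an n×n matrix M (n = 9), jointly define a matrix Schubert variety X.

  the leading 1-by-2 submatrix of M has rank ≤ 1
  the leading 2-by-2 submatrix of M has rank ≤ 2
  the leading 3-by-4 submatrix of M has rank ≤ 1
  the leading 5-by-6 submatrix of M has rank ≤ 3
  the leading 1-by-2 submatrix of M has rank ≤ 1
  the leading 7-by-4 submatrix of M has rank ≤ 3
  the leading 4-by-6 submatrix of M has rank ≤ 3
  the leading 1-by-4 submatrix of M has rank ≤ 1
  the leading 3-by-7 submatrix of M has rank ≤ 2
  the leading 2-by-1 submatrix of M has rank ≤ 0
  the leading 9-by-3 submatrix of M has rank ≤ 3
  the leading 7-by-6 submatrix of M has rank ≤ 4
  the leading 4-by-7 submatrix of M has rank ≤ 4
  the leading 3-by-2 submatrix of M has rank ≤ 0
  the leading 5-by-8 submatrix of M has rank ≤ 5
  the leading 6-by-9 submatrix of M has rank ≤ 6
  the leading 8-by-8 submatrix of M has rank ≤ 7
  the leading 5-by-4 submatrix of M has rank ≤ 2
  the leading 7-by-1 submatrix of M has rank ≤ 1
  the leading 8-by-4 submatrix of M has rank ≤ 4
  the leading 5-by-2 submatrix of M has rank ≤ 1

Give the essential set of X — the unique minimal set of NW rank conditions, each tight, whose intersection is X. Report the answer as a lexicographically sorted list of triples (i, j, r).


The tightest implied rank at each (i,j), from the 21 conditions:

  row 1: 0 0 1 1 1 1 1 1 1
  row 2: 0 0 1 1 2 2 2 2 2
  row 3: 0 0 1 1 2 2 2 3 3
  row 4: 1 1 2 2 3 3 3 4 4
  row 5: 1 1 2 2 3 3 4 5 5
  row 6: 1 2 3 3 4 4 5 6 6
  row 7: 1 2 3 3 4 4 5 6 7
  row 8: 1 2 3 4 5 5 6 7 8
  row 9: 1 2 3 4 5 6 7 8 9

reading off 1-entries of Δ²R: w = (3, 5, 8, 1, 7, 2, 9, 4, 6).

8 SE-corners of the 15-cell Rothe diagram give Ess(w):

[(3, 2, 0), (3, 4, 1), (3, 7, 2), (5, 2, 1), (5, 4, 2), (5, 6, 3), (7, 4, 3), (7, 6, 4)]


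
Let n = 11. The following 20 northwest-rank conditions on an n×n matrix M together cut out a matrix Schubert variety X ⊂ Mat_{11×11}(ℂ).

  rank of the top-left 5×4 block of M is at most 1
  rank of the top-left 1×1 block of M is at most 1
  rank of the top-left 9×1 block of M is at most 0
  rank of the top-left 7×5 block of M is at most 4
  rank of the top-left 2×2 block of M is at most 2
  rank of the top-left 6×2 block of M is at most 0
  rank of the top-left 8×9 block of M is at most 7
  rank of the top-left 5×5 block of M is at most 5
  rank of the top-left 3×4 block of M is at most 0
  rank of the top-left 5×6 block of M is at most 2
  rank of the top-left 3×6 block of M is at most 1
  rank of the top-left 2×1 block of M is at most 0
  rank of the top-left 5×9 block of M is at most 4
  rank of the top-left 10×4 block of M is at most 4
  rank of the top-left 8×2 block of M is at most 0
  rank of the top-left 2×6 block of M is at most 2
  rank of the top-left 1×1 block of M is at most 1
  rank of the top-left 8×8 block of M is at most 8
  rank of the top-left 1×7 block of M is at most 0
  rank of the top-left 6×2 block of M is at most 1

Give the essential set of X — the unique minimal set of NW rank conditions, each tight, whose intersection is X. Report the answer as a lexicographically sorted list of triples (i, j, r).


Recovering R(i,j) via the rank-extension bound from the 20 conditions:

  R[1]: 0 0 0 0 0 0 0 1 1 1 1
  R[2]: 0 0 0 0 1 1 1 2 2 2 2
  R[3]: 0 0 0 0 1 1 2 3 3 3 3
  R[4]: 0 0 1 1 2 2 3 4 4 4 4
  R[5]: 0 0 1 1 2 2 3 4 4 5 5
  R[6]: 0 0 1 2 3 3 4 5 5 6 6
  R[7]: 0 0 1 2 3 4 5 6 6 7 7
  R[8]: 0 0 1 2 3 4 5 6 7 8 8
  R[9]: 0 1 2 3 4 5 6 7 8 9 9
  R[10]: 1 2 3 4 5 6 7 8 9 10 10
  R[11]: 1 2 3 4 5 6 7 8 9 10 11

the unique w with this rank table is (8, 5, 7, 3, 10, 4, 6, 9, 2, 1, 11).

D(w) has 30 cells with 8 SE-corners; essential set:

[(1, 7, 0), (3, 4, 0), (3, 6, 1), (5, 4, 1), (5, 6, 2), (5, 9, 4), (8, 2, 0), (9, 1, 0)]


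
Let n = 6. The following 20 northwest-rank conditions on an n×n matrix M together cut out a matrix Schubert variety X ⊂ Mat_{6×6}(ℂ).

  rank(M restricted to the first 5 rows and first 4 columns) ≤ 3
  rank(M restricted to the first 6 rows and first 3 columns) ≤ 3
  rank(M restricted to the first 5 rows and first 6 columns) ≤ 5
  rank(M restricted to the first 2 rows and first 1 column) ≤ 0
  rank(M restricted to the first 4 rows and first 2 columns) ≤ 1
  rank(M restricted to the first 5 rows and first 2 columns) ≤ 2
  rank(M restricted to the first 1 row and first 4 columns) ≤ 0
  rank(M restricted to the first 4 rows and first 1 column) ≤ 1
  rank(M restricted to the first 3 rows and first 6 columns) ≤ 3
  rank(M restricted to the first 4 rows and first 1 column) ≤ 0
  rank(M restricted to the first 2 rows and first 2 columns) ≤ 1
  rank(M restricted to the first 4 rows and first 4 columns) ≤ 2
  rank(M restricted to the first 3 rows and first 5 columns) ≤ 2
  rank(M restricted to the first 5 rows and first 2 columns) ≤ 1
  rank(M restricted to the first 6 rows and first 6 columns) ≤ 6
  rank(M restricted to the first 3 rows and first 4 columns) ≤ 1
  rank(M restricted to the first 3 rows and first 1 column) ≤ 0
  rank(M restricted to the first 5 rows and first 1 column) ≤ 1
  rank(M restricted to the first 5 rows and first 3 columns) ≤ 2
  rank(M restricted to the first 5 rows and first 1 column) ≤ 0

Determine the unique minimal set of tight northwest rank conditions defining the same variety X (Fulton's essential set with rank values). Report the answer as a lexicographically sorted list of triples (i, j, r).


Reconstructing r_w from the 20 given conditions:

  row 1: 0 | 0 | 0 | 0 | 1 | 1
  row 2: 0 | 1 | 1 | 1 | 2 | 2
  row 3: 0 | 1 | 1 | 1 | 2 | 3
  row 4: 0 | 1 | 2 | 2 | 3 | 4
  row 5: 0 | 1 | 2 | 3 | 4 | 5
  row 6: 1 | 2 | 3 | 4 | 5 | 6

giving w = (5, 2, 6, 3, 4, 1) via Δ²R.

ℓ(w)=10; the 3 essential cells (i,j,r):

[(1, 4, 0), (3, 4, 1), (5, 1, 0)]


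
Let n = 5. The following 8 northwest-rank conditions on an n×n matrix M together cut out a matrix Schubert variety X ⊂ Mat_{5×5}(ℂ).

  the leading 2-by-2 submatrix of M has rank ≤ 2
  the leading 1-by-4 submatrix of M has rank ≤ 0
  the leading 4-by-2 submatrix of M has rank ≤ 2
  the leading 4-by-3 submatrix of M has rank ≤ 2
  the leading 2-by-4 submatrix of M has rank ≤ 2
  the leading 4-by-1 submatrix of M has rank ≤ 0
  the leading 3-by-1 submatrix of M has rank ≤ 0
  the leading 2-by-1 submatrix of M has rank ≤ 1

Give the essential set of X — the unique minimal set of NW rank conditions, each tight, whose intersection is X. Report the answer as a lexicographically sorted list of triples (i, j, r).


Computing R[i][j] = min implied NW-rank bound (n=5, 8 conditions):

  row 1: 0 | 0 | 0 | 0 | 1
  row 2: 0 | 1 | 1 | 1 | 2
  row 3: 0 | 1 | 2 | 2 | 3
  row 4: 0 | 1 | 2 | 3 | 4
  row 5: 1 | 2 | 3 | 4 | 5

so w = (5, 2, 3, 4, 1).

Fulton essential set (2 of the 7 Rothe cells):

[(1, 4, 0), (4, 1, 0)]


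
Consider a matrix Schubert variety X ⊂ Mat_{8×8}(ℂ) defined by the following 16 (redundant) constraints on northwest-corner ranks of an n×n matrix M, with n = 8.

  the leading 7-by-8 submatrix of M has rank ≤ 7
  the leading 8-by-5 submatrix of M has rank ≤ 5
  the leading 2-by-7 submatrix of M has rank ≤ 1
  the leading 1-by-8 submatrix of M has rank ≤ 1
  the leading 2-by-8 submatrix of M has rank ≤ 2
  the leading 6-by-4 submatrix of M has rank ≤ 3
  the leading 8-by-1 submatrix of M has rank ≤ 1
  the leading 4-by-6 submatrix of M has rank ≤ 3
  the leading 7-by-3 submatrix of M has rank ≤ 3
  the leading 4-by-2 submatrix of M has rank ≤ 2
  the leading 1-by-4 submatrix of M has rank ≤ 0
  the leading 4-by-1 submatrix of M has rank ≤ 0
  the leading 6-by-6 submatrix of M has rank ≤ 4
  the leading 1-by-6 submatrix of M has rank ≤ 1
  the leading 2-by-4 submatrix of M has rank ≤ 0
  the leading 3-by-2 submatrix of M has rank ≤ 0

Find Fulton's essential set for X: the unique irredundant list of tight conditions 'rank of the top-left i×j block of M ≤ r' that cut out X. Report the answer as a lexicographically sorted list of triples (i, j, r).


The tightest implied rank at each (i,j), from the 16 conditions:

  i=1: 0 0 0 0 1 1 1 1
  i=2: 0 0 0 0 1 1 1 2
  i=3: 0 0 1 1 2 2 2 3
  i=4: 0 1 2 2 3 3 3 4
  i=5: 1 2 3 3 4 4 4 5
  i=6: 1 2 3 3 4 4 5 6
  i=7: 1 2 3 4 5 5 6 7
  i=8: 1 2 3 4 5 6 7 8

giving w = (5, 8, 3, 2, 1, 7, 4, 6) via Δ²R.

|D(w)|=15, |Ess(w)|=6:

[(2, 4, 0), (2, 7, 1), (3, 2, 0), (4, 1, 0), (6, 4, 3), (6, 6, 4)]


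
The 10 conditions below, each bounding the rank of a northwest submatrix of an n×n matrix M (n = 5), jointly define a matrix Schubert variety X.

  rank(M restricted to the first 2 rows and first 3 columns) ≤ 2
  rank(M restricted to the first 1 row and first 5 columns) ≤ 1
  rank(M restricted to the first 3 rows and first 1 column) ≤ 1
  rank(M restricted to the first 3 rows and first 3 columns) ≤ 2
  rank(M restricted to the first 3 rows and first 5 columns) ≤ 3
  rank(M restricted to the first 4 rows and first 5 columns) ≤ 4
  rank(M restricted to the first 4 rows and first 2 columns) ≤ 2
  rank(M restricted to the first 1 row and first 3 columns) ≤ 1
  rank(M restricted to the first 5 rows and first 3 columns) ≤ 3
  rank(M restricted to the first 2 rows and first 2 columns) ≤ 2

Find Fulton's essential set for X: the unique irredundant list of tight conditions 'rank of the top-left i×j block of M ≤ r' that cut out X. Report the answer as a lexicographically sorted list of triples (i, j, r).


The tightest implied rank at each (i,j), from the 10 conditions:

  row 1: 1, 1, 1, 1, 1
  row 2: 1, 2, 2, 2, 2
  row 3: 1, 2, 2, 3, 3
  row 4: 1, 2, 3, 4, 4
  row 5: 1, 2, 3, 4, 5

giving w = (1, 2, 4, 3, 5) via Δ²R.

ℓ(w)=1; the 1 essential cell (i,j,r):

[(3, 3, 2)]


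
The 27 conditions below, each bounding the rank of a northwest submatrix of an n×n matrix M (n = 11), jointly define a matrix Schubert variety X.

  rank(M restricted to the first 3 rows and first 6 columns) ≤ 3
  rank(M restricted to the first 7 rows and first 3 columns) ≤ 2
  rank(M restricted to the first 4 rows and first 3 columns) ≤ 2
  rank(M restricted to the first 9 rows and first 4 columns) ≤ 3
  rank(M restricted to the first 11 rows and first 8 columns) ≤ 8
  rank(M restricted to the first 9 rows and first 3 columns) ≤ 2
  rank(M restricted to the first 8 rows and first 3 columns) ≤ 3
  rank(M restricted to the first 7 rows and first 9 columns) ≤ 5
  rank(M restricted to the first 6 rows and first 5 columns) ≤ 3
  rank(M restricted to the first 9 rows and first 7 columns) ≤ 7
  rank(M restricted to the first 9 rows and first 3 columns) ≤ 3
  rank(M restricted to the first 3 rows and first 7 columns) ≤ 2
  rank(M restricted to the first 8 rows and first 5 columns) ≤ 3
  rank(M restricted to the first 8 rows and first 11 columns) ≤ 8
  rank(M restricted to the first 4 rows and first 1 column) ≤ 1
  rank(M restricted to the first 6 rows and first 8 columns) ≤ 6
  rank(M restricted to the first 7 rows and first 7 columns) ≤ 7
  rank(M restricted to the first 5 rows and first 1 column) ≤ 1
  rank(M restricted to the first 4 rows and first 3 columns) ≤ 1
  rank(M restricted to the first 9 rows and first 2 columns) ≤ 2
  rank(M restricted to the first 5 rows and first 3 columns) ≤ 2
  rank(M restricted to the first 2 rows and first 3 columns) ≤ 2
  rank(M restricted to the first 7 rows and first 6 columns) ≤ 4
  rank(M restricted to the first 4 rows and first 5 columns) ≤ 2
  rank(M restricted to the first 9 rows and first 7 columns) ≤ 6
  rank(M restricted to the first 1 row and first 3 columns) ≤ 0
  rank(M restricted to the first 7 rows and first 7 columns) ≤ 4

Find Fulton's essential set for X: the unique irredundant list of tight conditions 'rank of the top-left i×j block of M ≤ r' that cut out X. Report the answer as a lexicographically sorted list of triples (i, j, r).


Reconstructing r_w from the 27 given conditions:

  row 1: 0 0 0 1 1 1 1 1 1 1 1
  row 2: 1 1 1 2 2 2 2 2 2 2 2
  row 3: 1 1 1 2 2 2 2 3 3 3 3
  row 4: 1 1 1 2 2 3 3 4 4 4 4
  row 5: 1 2 2 3 3 4 4 5 5 5 5
  row 6: 1 2 2 3 3 4 4 5 5 6 6
  row 7: 1 2 2 3 3 4 4 5 5 6 7
  row 8: 1 2 2 3 3 4 5 6 6 7 8
  row 9: 1 2 2 3 4 5 6 7 7 8 9
  row 10: 1 2 3 4 5 6 7 8 8 9 10
  row 11: 1 2 3 4 5 6 7 8 9 10 11

so w = (4, 1, 8, 6, 2, 10, 11, 7, 5, 3, 9).

ℓ(w)=22; the 8 essential cells (i,j,r):

[(1, 3, 0), (3, 7, 2), (4, 3, 1), (4, 5, 2), (7, 7, 4), (7, 9, 5), (8, 5, 3), (9, 3, 2)]


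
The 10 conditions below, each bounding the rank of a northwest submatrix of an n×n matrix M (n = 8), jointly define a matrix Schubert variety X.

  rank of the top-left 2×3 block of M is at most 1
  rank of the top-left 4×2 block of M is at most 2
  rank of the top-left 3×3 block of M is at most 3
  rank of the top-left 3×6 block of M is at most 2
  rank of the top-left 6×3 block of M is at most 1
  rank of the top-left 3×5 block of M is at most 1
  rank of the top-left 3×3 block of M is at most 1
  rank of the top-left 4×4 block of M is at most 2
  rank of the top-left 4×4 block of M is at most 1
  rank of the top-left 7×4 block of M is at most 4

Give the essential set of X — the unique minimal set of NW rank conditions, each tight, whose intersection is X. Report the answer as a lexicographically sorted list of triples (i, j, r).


Rank table r_w(8×8) implied by the 10 constraints:

  R[1]: 1 | 1 | 1 | 1 | 1 | 1 | 1 | 1
  R[2]: 1 | 1 | 1 | 1 | 1 | 2 | 2 | 2
  R[3]: 1 | 1 | 1 | 1 | 1 | 2 | 3 | 3
  R[4]: 1 | 1 | 1 | 1 | 2 | 3 | 4 | 4
  R[5]: 1 | 1 | 1 | 2 | 3 | 4 | 5 | 5
  R[6]: 1 | 1 | 1 | 2 | 3 | 4 | 5 | 6
  R[7]: 1 | 2 | 2 | 3 | 4 | 5 | 6 | 7
  R[8]: 1 | 2 | 3 | 4 | 5 | 6 | 7 | 8

reading off 1-entries of Δ²R: w = (1, 6, 7, 5, 4, 8, 2, 3).

|D(w)|=15, |Ess(w)|=3:

[(3, 5, 1), (4, 4, 1), (6, 3, 1)]


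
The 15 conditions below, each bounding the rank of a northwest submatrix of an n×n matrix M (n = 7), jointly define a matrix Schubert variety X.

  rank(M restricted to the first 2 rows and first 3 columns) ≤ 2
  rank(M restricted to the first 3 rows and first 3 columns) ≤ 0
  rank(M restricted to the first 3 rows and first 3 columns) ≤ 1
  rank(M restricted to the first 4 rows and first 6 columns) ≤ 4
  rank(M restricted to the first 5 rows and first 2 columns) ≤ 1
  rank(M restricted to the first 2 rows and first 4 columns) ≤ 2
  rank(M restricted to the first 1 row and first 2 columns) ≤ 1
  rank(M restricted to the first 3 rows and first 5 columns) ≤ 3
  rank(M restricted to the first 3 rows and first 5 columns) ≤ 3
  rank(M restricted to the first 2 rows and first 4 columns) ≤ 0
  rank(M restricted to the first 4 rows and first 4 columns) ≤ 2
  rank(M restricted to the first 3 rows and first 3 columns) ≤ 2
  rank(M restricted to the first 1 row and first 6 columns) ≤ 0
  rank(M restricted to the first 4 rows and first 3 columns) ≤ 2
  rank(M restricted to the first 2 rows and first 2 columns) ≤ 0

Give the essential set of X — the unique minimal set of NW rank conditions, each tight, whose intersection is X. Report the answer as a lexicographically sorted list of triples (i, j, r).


Computing R[i][j] = min implied NW-rank bound (n=7, 15 conditions):

  row 1: 0, 0, 0, 0, 0, 0, 1
  row 2: 0, 0, 0, 0, 1, 1, 2
  row 3: 0, 0, 0, 1, 2, 2, 3
  row 4: 1, 1, 1, 2, 3, 3, 4
  row 5: 1, 1, 2, 3, 4, 4, 5
  row 6: 1, 2, 3, 4, 5, 5, 6
  row 7: 1, 2, 3, 4, 5, 6, 7

giving w = (7, 5, 4, 1, 3, 2, 6) via Δ²R.

|D(w)|=14, |Ess(w)|=4:

[(1, 6, 0), (2, 4, 0), (3, 3, 0), (5, 2, 1)]


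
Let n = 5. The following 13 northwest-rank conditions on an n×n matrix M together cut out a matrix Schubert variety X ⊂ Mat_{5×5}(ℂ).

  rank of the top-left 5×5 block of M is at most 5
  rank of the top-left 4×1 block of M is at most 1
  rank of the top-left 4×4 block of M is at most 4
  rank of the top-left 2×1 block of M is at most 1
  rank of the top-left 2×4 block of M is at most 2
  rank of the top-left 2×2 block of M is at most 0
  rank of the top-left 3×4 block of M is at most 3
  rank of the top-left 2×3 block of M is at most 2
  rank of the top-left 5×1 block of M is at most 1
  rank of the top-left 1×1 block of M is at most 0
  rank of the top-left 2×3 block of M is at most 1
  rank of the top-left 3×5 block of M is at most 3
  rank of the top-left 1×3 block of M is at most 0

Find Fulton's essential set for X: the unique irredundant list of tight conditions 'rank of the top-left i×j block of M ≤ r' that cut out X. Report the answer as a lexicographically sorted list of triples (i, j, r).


Rank table r_w(5×5) implied by the 13 constraints:

  R[1]: 0  0  0  1  1
  R[2]: 0  0  1  2  2
  R[3]: 1  1  2  3  3
  R[4]: 1  2  3  4  4
  R[5]: 1  2  3  4  5

reading off 1-entries of Δ²R: w = (4, 3, 1, 2, 5).

Rothe diagram D(w) (5 cells), 2 SE-corners (essential conditions):

[(1, 3, 0), (2, 2, 0)]


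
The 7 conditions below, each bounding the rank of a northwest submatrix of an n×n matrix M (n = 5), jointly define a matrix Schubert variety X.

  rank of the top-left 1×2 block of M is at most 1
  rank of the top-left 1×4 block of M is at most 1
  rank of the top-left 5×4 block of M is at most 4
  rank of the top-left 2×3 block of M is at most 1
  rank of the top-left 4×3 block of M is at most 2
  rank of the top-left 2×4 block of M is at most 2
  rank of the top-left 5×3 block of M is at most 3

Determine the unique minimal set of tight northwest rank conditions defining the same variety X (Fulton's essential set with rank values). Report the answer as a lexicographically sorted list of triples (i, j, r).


Rank table r_w(5×5) implied by the 7 constraints:

  R[1]: 1  1  1  1  1
  R[2]: 1  1  1  2  2
  R[3]: 1  2  2  3  3
  R[4]: 1  2  2  3  4
  R[5]: 1  2  3  4  5

second differences of R give the permutation w = (1, 4, 2, 5, 3).

D(w) has 3 cells with 2 SE-corners; essential set:

[(2, 3, 1), (4, 3, 2)]


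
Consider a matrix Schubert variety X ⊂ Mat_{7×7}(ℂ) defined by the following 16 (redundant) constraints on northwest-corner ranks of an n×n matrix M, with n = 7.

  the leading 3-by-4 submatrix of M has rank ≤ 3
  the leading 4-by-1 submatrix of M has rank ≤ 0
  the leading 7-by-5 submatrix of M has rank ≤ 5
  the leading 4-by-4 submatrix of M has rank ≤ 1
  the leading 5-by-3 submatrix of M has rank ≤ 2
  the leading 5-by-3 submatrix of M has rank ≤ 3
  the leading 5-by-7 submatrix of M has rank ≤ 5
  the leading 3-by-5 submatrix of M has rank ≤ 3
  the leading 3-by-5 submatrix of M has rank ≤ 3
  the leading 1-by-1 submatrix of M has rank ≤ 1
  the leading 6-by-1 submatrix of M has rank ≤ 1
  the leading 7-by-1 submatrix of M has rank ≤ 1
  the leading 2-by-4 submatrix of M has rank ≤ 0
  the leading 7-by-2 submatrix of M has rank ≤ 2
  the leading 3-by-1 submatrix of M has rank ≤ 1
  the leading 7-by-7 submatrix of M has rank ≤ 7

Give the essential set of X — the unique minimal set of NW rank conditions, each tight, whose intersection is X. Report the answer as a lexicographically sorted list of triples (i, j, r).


Computing R[i][j] = min implied NW-rank bound (n=7, 16 conditions):

  0 | 0 | 0 | 0 | 1 | 1 | 1
  0 | 0 | 0 | 0 | 1 | 2 | 2
  0 | 1 | 1 | 1 | 2 | 3 | 3
  0 | 1 | 1 | 1 | 2 | 3 | 4
  1 | 2 | 2 | 2 | 3 | 4 | 5
  1 | 2 | 3 | 3 | 4 | 5 | 6
  1 | 2 | 3 | 4 | 5 | 6 | 7

second differences of R give the permutation w = (5, 6, 2, 7, 1, 3, 4).

Fulton essential set (3 of the 12 Rothe cells):

[(2, 4, 0), (4, 1, 0), (4, 4, 1)]


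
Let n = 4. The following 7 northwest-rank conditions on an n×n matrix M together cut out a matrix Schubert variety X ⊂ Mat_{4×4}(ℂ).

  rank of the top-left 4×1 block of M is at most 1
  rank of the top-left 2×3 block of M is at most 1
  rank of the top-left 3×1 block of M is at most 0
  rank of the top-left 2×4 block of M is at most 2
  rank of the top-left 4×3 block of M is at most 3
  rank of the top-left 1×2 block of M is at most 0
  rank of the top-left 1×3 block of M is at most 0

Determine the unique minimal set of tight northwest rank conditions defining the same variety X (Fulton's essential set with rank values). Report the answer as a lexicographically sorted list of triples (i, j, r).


Propagating the 7 rank bounds to every northwest block:

  0 0 0 1
  0 1 1 2
  0 1 2 3
  1 2 3 4

second differences of R give the permutation w = (4, 2, 3, 1).

Rothe diagram D(w) (5 cells), 2 SE-corners (essential conditions):

[(1, 3, 0), (3, 1, 0)]


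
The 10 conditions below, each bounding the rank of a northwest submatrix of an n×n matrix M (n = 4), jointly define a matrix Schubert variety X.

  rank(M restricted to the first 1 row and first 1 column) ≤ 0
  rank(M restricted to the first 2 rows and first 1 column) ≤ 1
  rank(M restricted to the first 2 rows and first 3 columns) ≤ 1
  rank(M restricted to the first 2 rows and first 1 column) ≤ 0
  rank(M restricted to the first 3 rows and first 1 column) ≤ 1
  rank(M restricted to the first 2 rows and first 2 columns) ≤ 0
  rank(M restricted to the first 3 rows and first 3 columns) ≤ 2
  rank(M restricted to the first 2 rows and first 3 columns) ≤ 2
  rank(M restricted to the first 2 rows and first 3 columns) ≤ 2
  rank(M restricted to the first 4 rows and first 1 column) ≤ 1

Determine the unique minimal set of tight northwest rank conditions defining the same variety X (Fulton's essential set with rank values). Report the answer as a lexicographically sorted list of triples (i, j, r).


Rank table r_w(4×4) implied by the 10 constraints:

  row 1: 0, 0, 1, 1
  row 2: 0, 0, 1, 2
  row 3: 1, 1, 2, 3
  row 4: 1, 2, 3, 4

so w = (3, 4, 1, 2).

Rothe diagram D(w) (4 cells), 1 SE-corner (essential condition):

[(2, 2, 0)]


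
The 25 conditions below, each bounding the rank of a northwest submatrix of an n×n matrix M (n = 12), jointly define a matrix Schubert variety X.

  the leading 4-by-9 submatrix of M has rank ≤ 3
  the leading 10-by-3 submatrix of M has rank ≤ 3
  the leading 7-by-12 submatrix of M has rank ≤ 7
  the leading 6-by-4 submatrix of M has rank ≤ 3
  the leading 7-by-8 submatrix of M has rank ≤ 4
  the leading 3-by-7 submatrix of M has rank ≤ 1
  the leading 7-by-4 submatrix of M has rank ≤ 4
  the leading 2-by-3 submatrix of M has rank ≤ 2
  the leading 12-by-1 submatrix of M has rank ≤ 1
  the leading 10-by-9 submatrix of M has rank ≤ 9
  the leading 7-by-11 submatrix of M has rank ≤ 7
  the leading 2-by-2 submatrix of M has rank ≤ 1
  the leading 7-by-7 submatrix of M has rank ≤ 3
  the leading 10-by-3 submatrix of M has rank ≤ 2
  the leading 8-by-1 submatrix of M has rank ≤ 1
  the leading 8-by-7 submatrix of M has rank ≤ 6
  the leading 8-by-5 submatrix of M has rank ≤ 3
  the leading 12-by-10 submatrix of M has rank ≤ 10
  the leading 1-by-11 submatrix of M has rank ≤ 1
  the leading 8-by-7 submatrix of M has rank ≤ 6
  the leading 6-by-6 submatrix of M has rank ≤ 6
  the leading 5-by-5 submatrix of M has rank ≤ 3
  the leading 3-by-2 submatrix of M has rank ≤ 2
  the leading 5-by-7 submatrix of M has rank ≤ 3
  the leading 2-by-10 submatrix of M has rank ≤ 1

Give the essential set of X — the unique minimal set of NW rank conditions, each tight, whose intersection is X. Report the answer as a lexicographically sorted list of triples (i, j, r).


Rank table r_w(12×12) implied by the 25 constraints:

  i=1: 1, 1, 1, 1, 1, 1, 1, 1, 1, 1, 1, 1
  i=2: 1, 1, 1, 1, 1, 1, 1, 1, 1, 1, 2, 2
  i=3: 1, 1, 1, 1, 1, 1, 1, 2, 2, 2, 3, 3
  i=4: 1, 2, 2, 2, 2, 2, 2, 3, 3, 3, 4, 4
  i=5: 1, 2, 2, 3, 3, 3, 3, 4, 4, 4, 5, 5
  i=6: 1, 2, 2, 3, 3, 3, 3, 4, 5, 5, 6, 6
  i=7: 1, 2, 2, 3, 3, 3, 3, 4, 5, 6, 7, 7
  i=8: 1, 2, 2, 3, 3, 4, 4, 5, 6, 7, 8, 8
  i=9: 1, 2, 2, 3, 4, 5, 5, 6, 7, 8, 9, 9
  i=10: 1, 2, 2, 3, 4, 5, 6, 7, 8, 9, 10, 10
  i=11: 1, 2, 3, 4, 5, 6, 7, 8, 9, 10, 11, 11
  i=12: 1, 2, 3, 4, 5, 6, 7, 8, 9, 10, 11, 12

giving w = (1, 11, 8, 2, 4, 9, 10, 6, 5, 7, 3, 12) via Δ²R.

ℓ(w)=28; the 5 essential cells (i,j,r):

[(2, 10, 1), (3, 7, 1), (7, 7, 3), (8, 5, 3), (10, 3, 2)]


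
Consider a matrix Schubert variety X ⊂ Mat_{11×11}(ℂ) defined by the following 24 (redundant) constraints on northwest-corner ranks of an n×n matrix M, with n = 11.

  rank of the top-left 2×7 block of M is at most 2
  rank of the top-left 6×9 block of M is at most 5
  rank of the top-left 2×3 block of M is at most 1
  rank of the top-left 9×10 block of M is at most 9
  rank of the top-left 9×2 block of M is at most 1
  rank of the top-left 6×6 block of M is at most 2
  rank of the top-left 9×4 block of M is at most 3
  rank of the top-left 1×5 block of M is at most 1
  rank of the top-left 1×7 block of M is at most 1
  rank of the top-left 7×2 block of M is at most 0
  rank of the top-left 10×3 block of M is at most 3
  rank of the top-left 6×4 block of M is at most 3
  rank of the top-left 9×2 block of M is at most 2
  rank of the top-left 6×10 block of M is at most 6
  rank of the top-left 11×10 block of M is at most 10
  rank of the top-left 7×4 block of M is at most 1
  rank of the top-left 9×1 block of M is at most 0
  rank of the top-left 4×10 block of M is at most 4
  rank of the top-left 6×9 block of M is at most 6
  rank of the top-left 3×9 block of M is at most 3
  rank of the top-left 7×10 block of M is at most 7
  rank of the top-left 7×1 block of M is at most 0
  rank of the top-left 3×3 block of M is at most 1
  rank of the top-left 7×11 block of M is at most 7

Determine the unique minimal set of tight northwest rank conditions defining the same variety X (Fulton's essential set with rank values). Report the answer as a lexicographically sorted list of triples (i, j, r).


Computing R[i][j] = min implied NW-rank bound (n=11, 24 conditions):

  row 1: 0 0 1 1 1 1 1 1 1 1 1
  row 2: 0 0 1 1 2 2 2 2 2 2 2
  row 3: 0 0 1 1 2 2 3 3 3 3 3
  row 4: 0 0 1 1 2 2 3 4 4 4 4
  row 5: 0 0 1 1 2 2 3 4 5 5 5
  row 6: 0 0 1 1 2 2 3 4 5 6 6
  row 7: 0 0 1 1 2 3 4 5 6 7 7
  row 8: 0 1 2 2 3 4 5 6 7 8 8
  row 9: 0 1 2 3 4 5 6 7 8 9 9
  row 10: 1 2 3 4 5 6 7 8 9 10 10
  row 11: 1 2 3 4 5 6 7 8 9 10 11

reading off 1-entries of Δ²R: w = (3, 5, 7, 8, 9, 10, 6, 2, 4, 1, 11).

D(w) has 26 cells with 4 SE-corners; essential set:

[(6, 6, 2), (7, 2, 0), (7, 4, 1), (9, 1, 0)]


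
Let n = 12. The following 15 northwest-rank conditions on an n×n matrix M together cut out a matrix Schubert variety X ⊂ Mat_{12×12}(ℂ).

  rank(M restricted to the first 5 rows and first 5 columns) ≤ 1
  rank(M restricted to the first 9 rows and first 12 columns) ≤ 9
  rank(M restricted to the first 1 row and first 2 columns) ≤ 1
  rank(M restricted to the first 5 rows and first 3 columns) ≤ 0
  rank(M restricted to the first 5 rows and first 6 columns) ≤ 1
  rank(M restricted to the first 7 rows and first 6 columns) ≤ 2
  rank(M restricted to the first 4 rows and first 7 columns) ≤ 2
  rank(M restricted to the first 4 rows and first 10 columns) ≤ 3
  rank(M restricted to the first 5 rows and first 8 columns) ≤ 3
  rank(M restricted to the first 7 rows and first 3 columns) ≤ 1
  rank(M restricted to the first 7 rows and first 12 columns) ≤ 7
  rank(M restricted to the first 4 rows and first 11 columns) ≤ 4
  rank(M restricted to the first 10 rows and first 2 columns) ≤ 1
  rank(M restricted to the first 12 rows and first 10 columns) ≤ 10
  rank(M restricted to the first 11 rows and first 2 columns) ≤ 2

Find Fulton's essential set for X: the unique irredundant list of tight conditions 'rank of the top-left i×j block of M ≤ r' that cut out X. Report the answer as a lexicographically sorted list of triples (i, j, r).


Computing R[i][j] = min implied NW-rank bound (n=12, 15 conditions):

  0 0 0 1 1 1 1 1 1 1 1 1
  0 0 0 1 1 1 2 2 2 2 2 2
  0 0 0 1 1 1 2 3 3 3 3 3
  0 0 0 1 1 1 2 3 3 3 4 4
  0 0 0 1 1 1 2 3 4 4 5 5
  1 1 1 2 2 2 3 4 5 5 6 6
  1 1 1 2 2 2 3 4 5 6 7 7
  1 1 2 3 3 3 4 5 6 7 8 8
  1 1 2 3 4 4 5 6 7 8 9 9
  1 1 2 3 4 5 6 7 8 9 10 10
  1 2 3 4 5 6 7 8 9 10 11 11
  1 2 3 4 5 6 7 8 9 10 11 12

reading off 1-entries of Δ²R: w = (4, 7, 8, 11, 9, 1, 10, 3, 5, 6, 2, 12).

|D(w)|=32, |Ess(w)|=6:

[(4, 10, 3), (5, 3, 0), (5, 6, 1), (7, 3, 1), (7, 6, 2), (10, 2, 1)]


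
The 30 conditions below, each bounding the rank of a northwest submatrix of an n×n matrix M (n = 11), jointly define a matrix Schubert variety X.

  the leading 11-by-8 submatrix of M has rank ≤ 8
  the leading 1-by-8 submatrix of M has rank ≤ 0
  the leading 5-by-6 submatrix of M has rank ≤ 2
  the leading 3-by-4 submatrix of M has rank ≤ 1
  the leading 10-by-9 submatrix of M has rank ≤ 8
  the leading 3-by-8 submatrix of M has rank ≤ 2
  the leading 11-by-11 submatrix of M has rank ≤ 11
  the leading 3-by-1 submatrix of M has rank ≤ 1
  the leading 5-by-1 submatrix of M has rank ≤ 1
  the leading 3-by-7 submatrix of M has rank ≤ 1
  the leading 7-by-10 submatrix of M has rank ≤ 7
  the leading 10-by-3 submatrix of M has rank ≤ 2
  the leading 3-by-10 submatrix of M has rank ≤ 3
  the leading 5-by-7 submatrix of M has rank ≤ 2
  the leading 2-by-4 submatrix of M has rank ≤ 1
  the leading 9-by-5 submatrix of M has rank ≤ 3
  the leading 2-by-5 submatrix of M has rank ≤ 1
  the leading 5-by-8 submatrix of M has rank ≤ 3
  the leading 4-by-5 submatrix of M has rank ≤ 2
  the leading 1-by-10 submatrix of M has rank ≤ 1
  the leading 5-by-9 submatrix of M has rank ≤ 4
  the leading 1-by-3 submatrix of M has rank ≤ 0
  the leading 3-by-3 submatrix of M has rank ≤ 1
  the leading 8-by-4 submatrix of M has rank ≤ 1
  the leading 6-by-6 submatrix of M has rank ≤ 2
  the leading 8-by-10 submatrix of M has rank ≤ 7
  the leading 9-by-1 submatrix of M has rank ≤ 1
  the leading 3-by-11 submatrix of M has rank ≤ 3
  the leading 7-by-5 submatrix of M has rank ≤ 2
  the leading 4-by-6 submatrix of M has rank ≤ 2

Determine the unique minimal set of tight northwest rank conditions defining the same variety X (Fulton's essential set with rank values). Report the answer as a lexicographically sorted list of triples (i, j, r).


Recovering R(i,j) via the rank-extension bound from the 30 conditions:

  R[1]: 0  0  0  0  0  0  0  0  1  1  1
  R[2]: 1  1  1  1  1  1  1  1  2  2  2
  R[3]: 1  1  1  1  1  1  1  2  3  3  3
  R[4]: 1  1  1  1  2  2  2  3  4  4  4
  R[5]: 1  1  1  1  2  2  2  3  4  5  5
  R[6]: 1  1  1  1  2  2  3  4  5  6  6
  R[7]: 1  1  1  1  2  3  4  5  6  7  7
  R[8]: 1  1  1  1  2  3  4  5  6  7  8
  R[9]: 1  2  2  2  3  4  5  6  7  8  9
  R[10]: 1  2  2  3  4  5  6  7  8  9  10
  R[11]: 1  2  3  4  5  6  7  8  9  10  11

the unique w with this rank table is (9, 1, 8, 5, 10, 7, 6, 11, 2, 4, 3).

Fulton essential set (6 of the 33 Rothe cells):

[(1, 8, 0), (3, 7, 1), (5, 7, 2), (6, 6, 2), (8, 4, 1), (10, 3, 2)]


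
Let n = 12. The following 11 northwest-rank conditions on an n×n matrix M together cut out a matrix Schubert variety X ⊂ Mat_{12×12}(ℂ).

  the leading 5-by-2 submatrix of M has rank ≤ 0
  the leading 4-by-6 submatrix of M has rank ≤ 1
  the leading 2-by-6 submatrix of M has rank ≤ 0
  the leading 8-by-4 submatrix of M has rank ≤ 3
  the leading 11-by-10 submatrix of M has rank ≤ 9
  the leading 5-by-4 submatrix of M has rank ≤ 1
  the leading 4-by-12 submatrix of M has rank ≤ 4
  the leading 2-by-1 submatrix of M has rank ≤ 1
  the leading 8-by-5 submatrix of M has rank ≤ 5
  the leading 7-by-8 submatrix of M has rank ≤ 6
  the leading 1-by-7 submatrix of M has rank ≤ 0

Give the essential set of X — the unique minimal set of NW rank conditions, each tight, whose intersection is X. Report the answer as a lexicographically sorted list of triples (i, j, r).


Reconstructing r_w from the 11 given conditions:

  i=1: 0, 0, 0, 0, 0, 0, 0, 1, 1, 1, 1, 1
  i=2: 0, 0, 0, 0, 0, 0, 1, 2, 2, 2, 2, 2
  i=3: 0, 0, 1, 1, 1, 1, 2, 3, 3, 3, 3, 3
  i=4: 0, 0, 1, 1, 1, 1, 2, 3, 4, 4, 4, 4
  i=5: 0, 0, 1, 1, 2, 2, 3, 4, 5, 5, 5, 5
  i=6: 1, 1, 2, 2, 3, 3, 4, 5, 6, 6, 6, 6
  i=7: 1, 2, 3, 3, 4, 4, 5, 6, 7, 7, 7, 7
  i=8: 1, 2, 3, 3, 4, 5, 6, 7, 8, 8, 8, 8
  i=9: 1, 2, 3, 4, 5, 6, 7, 8, 9, 9, 9, 9
  i=10: 1, 2, 3, 4, 5, 6, 7, 8, 9, 9, 10, 10
  i=11: 1, 2, 3, 4, 5, 6, 7, 8, 9, 9, 10, 11
  i=12: 1, 2, 3, 4, 5, 6, 7, 8, 9, 10, 11, 12

second differences of R give the permutation w = (8, 7, 3, 9, 5, 1, 2, 6, 4, 11, 12, 10).

ℓ(w)=26; the 7 essential cells (i,j,r):

[(1, 7, 0), (2, 6, 0), (4, 6, 1), (5, 2, 0), (5, 4, 1), (8, 4, 3), (11, 10, 9)]


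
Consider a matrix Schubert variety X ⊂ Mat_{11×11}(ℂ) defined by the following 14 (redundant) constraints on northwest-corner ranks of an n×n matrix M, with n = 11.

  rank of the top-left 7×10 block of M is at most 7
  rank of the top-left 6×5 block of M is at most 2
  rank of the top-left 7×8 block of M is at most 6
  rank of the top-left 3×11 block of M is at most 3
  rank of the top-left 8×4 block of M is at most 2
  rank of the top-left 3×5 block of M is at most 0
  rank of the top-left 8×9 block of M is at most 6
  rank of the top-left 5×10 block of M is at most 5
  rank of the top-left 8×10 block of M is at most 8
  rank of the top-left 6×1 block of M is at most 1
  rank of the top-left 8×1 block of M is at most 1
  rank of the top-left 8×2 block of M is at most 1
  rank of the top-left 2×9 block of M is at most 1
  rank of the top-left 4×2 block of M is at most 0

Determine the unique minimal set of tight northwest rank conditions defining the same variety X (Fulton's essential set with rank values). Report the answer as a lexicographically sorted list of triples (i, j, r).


Rank table r_w(11×11) implied by the 14 constraints:

  row 1: 0  0  0  0  0  1  1  1  1  1  1
  row 2: 0  0  0  0  0  1  1  1  1  2  2
  row 3: 0  0  0  0  0  1  2  2  2  3  3
  row 4: 0  0  1  1  1  2  3  3  3  4  4
  row 5: 1  1  2  2  2  3  4  4  4  5  5
  row 6: 1  1  2  2  2  3  4  5  5  6  6
  row 7: 1  1  2  2  3  4  5  6  6  7  7
  row 8: 1  1  2  2  3  4  5  6  6  7  8
  row 9: 1  2  3  3  4  5  6  7  7  8  9
  row 10: 1  2  3  4  5  6  7  8  8  9  10
  row 11: 1  2  3  4  5  6  7  8  9  10  11

the unique w with this rank table is (6, 10, 7, 3, 1, 8, 5, 11, 2, 4, 9).

ℓ(w)=28; the 7 essential cells (i,j,r):

[(2, 9, 1), (3, 5, 0), (4, 2, 0), (6, 5, 2), (8, 2, 1), (8, 4, 2), (8, 9, 6)]


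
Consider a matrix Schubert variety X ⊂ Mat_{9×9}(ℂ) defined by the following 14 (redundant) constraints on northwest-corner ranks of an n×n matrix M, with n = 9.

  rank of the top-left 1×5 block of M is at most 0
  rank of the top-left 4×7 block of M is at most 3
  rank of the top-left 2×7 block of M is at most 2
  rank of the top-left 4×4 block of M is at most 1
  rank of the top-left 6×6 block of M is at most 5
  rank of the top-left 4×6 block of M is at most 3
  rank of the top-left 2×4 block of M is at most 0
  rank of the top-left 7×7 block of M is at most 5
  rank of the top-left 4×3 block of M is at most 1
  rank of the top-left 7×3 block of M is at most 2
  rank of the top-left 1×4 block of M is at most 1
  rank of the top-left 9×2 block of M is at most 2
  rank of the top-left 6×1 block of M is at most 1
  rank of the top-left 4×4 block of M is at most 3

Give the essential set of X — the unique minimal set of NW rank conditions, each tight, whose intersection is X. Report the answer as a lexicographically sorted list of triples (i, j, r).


The tightest implied rank at each (i,j), from the 14 conditions:

  R[1]: 0 | 0 | 0 | 0 | 0 | 1 | 1 | 1 | 1
  R[2]: 0 | 0 | 0 | 0 | 1 | 2 | 2 | 2 | 2
  R[3]: 1 | 1 | 1 | 1 | 2 | 3 | 3 | 3 | 3
  R[4]: 1 | 1 | 1 | 1 | 2 | 3 | 3 | 4 | 4
  R[5]: 1 | 2 | 2 | 2 | 3 | 4 | 4 | 5 | 5
  R[6]: 1 | 2 | 2 | 3 | 4 | 5 | 5 | 6 | 6
  R[7]: 1 | 2 | 2 | 3 | 4 | 5 | 5 | 6 | 7
  R[8]: 1 | 2 | 3 | 4 | 5 | 6 | 6 | 7 | 8
  R[9]: 1 | 2 | 3 | 4 | 5 | 6 | 7 | 8 | 9

so w = (6, 5, 1, 8, 2, 4, 9, 3, 7).

|D(w)|=16, |Ess(w)|=6:

[(1, 5, 0), (2, 4, 0), (4, 4, 1), (4, 7, 3), (7, 3, 2), (7, 7, 5)]


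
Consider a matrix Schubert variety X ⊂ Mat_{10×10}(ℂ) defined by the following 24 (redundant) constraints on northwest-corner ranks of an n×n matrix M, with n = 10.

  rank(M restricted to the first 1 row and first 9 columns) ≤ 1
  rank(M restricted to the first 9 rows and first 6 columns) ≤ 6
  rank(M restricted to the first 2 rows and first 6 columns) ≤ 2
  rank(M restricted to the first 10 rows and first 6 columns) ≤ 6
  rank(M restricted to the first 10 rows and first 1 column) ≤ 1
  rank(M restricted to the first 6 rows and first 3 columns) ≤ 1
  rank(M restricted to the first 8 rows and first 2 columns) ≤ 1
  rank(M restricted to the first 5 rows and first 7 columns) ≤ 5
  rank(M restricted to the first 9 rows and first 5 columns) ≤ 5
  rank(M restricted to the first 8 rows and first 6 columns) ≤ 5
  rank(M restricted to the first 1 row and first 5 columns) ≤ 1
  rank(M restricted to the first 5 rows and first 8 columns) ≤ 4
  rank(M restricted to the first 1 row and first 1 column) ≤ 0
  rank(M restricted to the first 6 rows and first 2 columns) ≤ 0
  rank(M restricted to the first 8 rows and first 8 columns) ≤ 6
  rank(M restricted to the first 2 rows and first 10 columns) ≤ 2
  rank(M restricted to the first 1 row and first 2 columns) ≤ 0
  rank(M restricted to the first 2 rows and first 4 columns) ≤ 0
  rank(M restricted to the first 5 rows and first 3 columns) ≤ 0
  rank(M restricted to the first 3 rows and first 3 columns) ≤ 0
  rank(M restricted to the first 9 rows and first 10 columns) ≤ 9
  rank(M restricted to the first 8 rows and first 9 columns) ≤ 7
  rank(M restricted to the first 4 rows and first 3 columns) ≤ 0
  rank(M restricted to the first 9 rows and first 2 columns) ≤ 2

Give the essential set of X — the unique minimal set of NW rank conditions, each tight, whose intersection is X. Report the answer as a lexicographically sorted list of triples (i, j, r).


Propagating the 24 rank bounds to every northwest block:

  i=1: 0, 0, 0, 0, 1, 1, 1, 1, 1, 1
  i=2: 0, 0, 0, 0, 1, 2, 2, 2, 2, 2
  i=3: 0, 0, 0, 1, 2, 3, 3, 3, 3, 3
  i=4: 0, 0, 0, 1, 2, 3, 4, 4, 4, 4
  i=5: 0, 0, 0, 1, 2, 3, 4, 4, 5, 5
  i=6: 0, 0, 1, 2, 3, 4, 5, 5, 6, 6
  i=7: 1, 1, 2, 3, 4, 5, 6, 6, 7, 7
  i=8: 1, 1, 2, 3, 4, 5, 6, 6, 7, 8
  i=9: 1, 2, 3, 4, 5, 6, 7, 7, 8, 9
  i=10: 1, 2, 3, 4, 5, 6, 7, 8, 9, 10

second differences of R give the permutation w = (5, 6, 4, 7, 9, 3, 1, 10, 2, 8).

Rothe diagram D(w) (22 cells), 6 SE-corners (essential conditions):

[(2, 4, 0), (5, 3, 0), (5, 8, 4), (6, 2, 0), (8, 2, 1), (8, 8, 6)]
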